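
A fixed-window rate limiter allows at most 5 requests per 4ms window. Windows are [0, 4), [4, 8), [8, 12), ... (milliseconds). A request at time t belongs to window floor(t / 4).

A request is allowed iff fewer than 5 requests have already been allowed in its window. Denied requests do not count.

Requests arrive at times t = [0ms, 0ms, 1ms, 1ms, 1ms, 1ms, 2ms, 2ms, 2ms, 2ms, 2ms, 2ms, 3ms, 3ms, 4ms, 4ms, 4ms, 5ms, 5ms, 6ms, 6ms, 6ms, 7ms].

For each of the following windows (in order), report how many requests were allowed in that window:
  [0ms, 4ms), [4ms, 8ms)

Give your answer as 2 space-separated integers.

Processing requests:
  req#1 t=0ms (window 0): ALLOW
  req#2 t=0ms (window 0): ALLOW
  req#3 t=1ms (window 0): ALLOW
  req#4 t=1ms (window 0): ALLOW
  req#5 t=1ms (window 0): ALLOW
  req#6 t=1ms (window 0): DENY
  req#7 t=2ms (window 0): DENY
  req#8 t=2ms (window 0): DENY
  req#9 t=2ms (window 0): DENY
  req#10 t=2ms (window 0): DENY
  req#11 t=2ms (window 0): DENY
  req#12 t=2ms (window 0): DENY
  req#13 t=3ms (window 0): DENY
  req#14 t=3ms (window 0): DENY
  req#15 t=4ms (window 1): ALLOW
  req#16 t=4ms (window 1): ALLOW
  req#17 t=4ms (window 1): ALLOW
  req#18 t=5ms (window 1): ALLOW
  req#19 t=5ms (window 1): ALLOW
  req#20 t=6ms (window 1): DENY
  req#21 t=6ms (window 1): DENY
  req#22 t=6ms (window 1): DENY
  req#23 t=7ms (window 1): DENY

Allowed counts by window: 5 5

Answer: 5 5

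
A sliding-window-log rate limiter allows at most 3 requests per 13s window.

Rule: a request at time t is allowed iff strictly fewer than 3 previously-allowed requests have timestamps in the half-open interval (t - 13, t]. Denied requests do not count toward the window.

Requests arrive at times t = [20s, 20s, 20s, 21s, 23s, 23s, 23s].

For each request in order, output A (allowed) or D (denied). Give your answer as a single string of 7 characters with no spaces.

Tracking allowed requests in the window:
  req#1 t=20s: ALLOW
  req#2 t=20s: ALLOW
  req#3 t=20s: ALLOW
  req#4 t=21s: DENY
  req#5 t=23s: DENY
  req#6 t=23s: DENY
  req#7 t=23s: DENY

Answer: AAADDDD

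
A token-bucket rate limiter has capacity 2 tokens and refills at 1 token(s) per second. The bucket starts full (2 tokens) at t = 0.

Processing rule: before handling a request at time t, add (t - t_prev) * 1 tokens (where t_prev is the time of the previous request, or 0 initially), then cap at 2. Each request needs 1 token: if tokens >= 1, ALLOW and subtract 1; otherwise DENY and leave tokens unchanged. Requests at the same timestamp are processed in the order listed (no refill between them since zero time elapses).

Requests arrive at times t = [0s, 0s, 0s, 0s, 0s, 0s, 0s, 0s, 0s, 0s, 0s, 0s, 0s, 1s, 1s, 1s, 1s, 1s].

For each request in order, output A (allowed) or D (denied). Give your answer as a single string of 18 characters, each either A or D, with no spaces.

Simulating step by step:
  req#1 t=0s: ALLOW
  req#2 t=0s: ALLOW
  req#3 t=0s: DENY
  req#4 t=0s: DENY
  req#5 t=0s: DENY
  req#6 t=0s: DENY
  req#7 t=0s: DENY
  req#8 t=0s: DENY
  req#9 t=0s: DENY
  req#10 t=0s: DENY
  req#11 t=0s: DENY
  req#12 t=0s: DENY
  req#13 t=0s: DENY
  req#14 t=1s: ALLOW
  req#15 t=1s: DENY
  req#16 t=1s: DENY
  req#17 t=1s: DENY
  req#18 t=1s: DENY

Answer: AADDDDDDDDDDDADDDD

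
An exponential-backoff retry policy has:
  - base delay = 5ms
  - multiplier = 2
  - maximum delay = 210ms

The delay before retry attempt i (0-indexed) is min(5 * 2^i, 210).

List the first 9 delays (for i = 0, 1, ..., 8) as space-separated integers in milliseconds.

Computing each delay:
  i=0: min(5*2^0, 210) = 5
  i=1: min(5*2^1, 210) = 10
  i=2: min(5*2^2, 210) = 20
  i=3: min(5*2^3, 210) = 40
  i=4: min(5*2^4, 210) = 80
  i=5: min(5*2^5, 210) = 160
  i=6: min(5*2^6, 210) = 210
  i=7: min(5*2^7, 210) = 210
  i=8: min(5*2^8, 210) = 210

Answer: 5 10 20 40 80 160 210 210 210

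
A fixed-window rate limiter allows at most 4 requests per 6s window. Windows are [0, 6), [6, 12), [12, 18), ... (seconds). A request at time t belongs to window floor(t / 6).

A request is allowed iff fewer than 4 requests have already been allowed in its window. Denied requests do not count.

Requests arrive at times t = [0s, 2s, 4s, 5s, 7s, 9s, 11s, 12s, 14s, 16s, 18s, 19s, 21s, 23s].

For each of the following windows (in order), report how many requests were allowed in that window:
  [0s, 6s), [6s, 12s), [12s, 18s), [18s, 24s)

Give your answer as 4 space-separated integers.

Processing requests:
  req#1 t=0s (window 0): ALLOW
  req#2 t=2s (window 0): ALLOW
  req#3 t=4s (window 0): ALLOW
  req#4 t=5s (window 0): ALLOW
  req#5 t=7s (window 1): ALLOW
  req#6 t=9s (window 1): ALLOW
  req#7 t=11s (window 1): ALLOW
  req#8 t=12s (window 2): ALLOW
  req#9 t=14s (window 2): ALLOW
  req#10 t=16s (window 2): ALLOW
  req#11 t=18s (window 3): ALLOW
  req#12 t=19s (window 3): ALLOW
  req#13 t=21s (window 3): ALLOW
  req#14 t=23s (window 3): ALLOW

Allowed counts by window: 4 3 3 4

Answer: 4 3 3 4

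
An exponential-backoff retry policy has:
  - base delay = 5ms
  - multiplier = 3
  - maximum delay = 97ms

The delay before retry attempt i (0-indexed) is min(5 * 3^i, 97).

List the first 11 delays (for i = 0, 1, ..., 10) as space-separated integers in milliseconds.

Answer: 5 15 45 97 97 97 97 97 97 97 97

Derivation:
Computing each delay:
  i=0: min(5*3^0, 97) = 5
  i=1: min(5*3^1, 97) = 15
  i=2: min(5*3^2, 97) = 45
  i=3: min(5*3^3, 97) = 97
  i=4: min(5*3^4, 97) = 97
  i=5: min(5*3^5, 97) = 97
  i=6: min(5*3^6, 97) = 97
  i=7: min(5*3^7, 97) = 97
  i=8: min(5*3^8, 97) = 97
  i=9: min(5*3^9, 97) = 97
  i=10: min(5*3^10, 97) = 97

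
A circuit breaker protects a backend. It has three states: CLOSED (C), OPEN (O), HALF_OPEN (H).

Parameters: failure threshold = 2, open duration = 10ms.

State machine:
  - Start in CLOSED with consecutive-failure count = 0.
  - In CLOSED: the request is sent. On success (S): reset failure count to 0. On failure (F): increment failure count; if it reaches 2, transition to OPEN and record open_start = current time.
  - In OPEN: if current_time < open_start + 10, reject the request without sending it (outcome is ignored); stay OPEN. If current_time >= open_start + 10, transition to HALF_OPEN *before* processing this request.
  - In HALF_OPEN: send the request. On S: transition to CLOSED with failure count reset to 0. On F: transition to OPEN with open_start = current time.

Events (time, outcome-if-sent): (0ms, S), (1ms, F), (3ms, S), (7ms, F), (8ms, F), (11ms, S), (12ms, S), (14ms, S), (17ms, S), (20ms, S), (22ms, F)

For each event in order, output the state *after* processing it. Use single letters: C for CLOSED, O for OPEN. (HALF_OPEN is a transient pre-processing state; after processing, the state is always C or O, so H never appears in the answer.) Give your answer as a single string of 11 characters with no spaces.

Answer: CCCCOOOOOCC

Derivation:
State after each event:
  event#1 t=0ms outcome=S: state=CLOSED
  event#2 t=1ms outcome=F: state=CLOSED
  event#3 t=3ms outcome=S: state=CLOSED
  event#4 t=7ms outcome=F: state=CLOSED
  event#5 t=8ms outcome=F: state=OPEN
  event#6 t=11ms outcome=S: state=OPEN
  event#7 t=12ms outcome=S: state=OPEN
  event#8 t=14ms outcome=S: state=OPEN
  event#9 t=17ms outcome=S: state=OPEN
  event#10 t=20ms outcome=S: state=CLOSED
  event#11 t=22ms outcome=F: state=CLOSED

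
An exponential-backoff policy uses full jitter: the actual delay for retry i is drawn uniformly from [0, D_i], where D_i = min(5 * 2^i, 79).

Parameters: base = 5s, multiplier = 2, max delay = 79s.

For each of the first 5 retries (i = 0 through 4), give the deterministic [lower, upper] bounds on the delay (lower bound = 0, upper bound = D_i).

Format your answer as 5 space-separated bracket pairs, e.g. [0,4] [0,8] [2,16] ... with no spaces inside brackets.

Computing bounds per retry:
  i=0: D_i=min(5*2^0,79)=5, bounds=[0,5]
  i=1: D_i=min(5*2^1,79)=10, bounds=[0,10]
  i=2: D_i=min(5*2^2,79)=20, bounds=[0,20]
  i=3: D_i=min(5*2^3,79)=40, bounds=[0,40]
  i=4: D_i=min(5*2^4,79)=79, bounds=[0,79]

Answer: [0,5] [0,10] [0,20] [0,40] [0,79]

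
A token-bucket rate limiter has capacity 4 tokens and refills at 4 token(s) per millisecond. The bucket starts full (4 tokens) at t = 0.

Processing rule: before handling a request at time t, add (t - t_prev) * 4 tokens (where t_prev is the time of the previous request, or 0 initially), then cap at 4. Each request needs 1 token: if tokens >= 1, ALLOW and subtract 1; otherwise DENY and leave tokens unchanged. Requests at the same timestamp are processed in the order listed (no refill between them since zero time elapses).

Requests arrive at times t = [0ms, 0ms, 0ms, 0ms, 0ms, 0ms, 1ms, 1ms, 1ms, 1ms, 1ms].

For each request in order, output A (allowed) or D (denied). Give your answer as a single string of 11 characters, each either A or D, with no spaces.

Simulating step by step:
  req#1 t=0ms: ALLOW
  req#2 t=0ms: ALLOW
  req#3 t=0ms: ALLOW
  req#4 t=0ms: ALLOW
  req#5 t=0ms: DENY
  req#6 t=0ms: DENY
  req#7 t=1ms: ALLOW
  req#8 t=1ms: ALLOW
  req#9 t=1ms: ALLOW
  req#10 t=1ms: ALLOW
  req#11 t=1ms: DENY

Answer: AAAADDAAAAD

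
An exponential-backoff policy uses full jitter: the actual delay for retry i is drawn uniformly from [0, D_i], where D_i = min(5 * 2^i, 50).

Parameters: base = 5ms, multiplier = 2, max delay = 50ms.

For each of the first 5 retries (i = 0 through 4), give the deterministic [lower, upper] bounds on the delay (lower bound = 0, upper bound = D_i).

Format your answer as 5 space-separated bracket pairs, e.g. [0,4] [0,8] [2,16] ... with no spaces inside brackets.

Answer: [0,5] [0,10] [0,20] [0,40] [0,50]

Derivation:
Computing bounds per retry:
  i=0: D_i=min(5*2^0,50)=5, bounds=[0,5]
  i=1: D_i=min(5*2^1,50)=10, bounds=[0,10]
  i=2: D_i=min(5*2^2,50)=20, bounds=[0,20]
  i=3: D_i=min(5*2^3,50)=40, bounds=[0,40]
  i=4: D_i=min(5*2^4,50)=50, bounds=[0,50]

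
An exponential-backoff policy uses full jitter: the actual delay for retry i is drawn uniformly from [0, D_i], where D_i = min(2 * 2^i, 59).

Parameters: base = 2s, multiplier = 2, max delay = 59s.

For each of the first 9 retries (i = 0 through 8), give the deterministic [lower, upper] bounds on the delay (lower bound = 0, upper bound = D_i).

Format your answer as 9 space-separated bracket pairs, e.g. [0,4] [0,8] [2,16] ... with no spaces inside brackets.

Computing bounds per retry:
  i=0: D_i=min(2*2^0,59)=2, bounds=[0,2]
  i=1: D_i=min(2*2^1,59)=4, bounds=[0,4]
  i=2: D_i=min(2*2^2,59)=8, bounds=[0,8]
  i=3: D_i=min(2*2^3,59)=16, bounds=[0,16]
  i=4: D_i=min(2*2^4,59)=32, bounds=[0,32]
  i=5: D_i=min(2*2^5,59)=59, bounds=[0,59]
  i=6: D_i=min(2*2^6,59)=59, bounds=[0,59]
  i=7: D_i=min(2*2^7,59)=59, bounds=[0,59]
  i=8: D_i=min(2*2^8,59)=59, bounds=[0,59]

Answer: [0,2] [0,4] [0,8] [0,16] [0,32] [0,59] [0,59] [0,59] [0,59]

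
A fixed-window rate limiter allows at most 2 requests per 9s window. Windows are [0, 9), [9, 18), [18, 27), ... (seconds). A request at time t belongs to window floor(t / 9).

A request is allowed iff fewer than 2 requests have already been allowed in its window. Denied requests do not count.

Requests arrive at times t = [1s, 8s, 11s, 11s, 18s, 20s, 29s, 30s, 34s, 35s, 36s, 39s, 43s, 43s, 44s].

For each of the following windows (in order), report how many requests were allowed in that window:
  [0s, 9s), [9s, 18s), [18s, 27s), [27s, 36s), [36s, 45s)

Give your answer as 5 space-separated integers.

Answer: 2 2 2 2 2

Derivation:
Processing requests:
  req#1 t=1s (window 0): ALLOW
  req#2 t=8s (window 0): ALLOW
  req#3 t=11s (window 1): ALLOW
  req#4 t=11s (window 1): ALLOW
  req#5 t=18s (window 2): ALLOW
  req#6 t=20s (window 2): ALLOW
  req#7 t=29s (window 3): ALLOW
  req#8 t=30s (window 3): ALLOW
  req#9 t=34s (window 3): DENY
  req#10 t=35s (window 3): DENY
  req#11 t=36s (window 4): ALLOW
  req#12 t=39s (window 4): ALLOW
  req#13 t=43s (window 4): DENY
  req#14 t=43s (window 4): DENY
  req#15 t=44s (window 4): DENY

Allowed counts by window: 2 2 2 2 2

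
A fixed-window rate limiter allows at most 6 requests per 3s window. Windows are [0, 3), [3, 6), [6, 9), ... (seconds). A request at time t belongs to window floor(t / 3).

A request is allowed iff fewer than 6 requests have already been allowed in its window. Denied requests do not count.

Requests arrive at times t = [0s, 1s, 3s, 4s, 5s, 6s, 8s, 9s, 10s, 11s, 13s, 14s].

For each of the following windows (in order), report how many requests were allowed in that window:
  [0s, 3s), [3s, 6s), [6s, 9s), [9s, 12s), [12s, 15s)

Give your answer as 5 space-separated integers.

Answer: 2 3 2 3 2

Derivation:
Processing requests:
  req#1 t=0s (window 0): ALLOW
  req#2 t=1s (window 0): ALLOW
  req#3 t=3s (window 1): ALLOW
  req#4 t=4s (window 1): ALLOW
  req#5 t=5s (window 1): ALLOW
  req#6 t=6s (window 2): ALLOW
  req#7 t=8s (window 2): ALLOW
  req#8 t=9s (window 3): ALLOW
  req#9 t=10s (window 3): ALLOW
  req#10 t=11s (window 3): ALLOW
  req#11 t=13s (window 4): ALLOW
  req#12 t=14s (window 4): ALLOW

Allowed counts by window: 2 3 2 3 2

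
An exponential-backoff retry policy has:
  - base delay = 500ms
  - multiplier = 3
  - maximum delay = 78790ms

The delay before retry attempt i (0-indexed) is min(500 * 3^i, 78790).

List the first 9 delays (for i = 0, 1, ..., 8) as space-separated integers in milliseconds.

Answer: 500 1500 4500 13500 40500 78790 78790 78790 78790

Derivation:
Computing each delay:
  i=0: min(500*3^0, 78790) = 500
  i=1: min(500*3^1, 78790) = 1500
  i=2: min(500*3^2, 78790) = 4500
  i=3: min(500*3^3, 78790) = 13500
  i=4: min(500*3^4, 78790) = 40500
  i=5: min(500*3^5, 78790) = 78790
  i=6: min(500*3^6, 78790) = 78790
  i=7: min(500*3^7, 78790) = 78790
  i=8: min(500*3^8, 78790) = 78790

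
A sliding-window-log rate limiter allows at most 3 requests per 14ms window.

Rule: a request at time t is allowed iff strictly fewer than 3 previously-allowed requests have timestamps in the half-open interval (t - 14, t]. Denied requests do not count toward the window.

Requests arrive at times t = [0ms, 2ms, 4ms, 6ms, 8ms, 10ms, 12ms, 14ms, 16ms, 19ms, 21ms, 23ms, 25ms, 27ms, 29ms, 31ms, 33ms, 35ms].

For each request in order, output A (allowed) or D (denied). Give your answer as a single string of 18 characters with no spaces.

Answer: AAADDDDAAADDDDAAAD

Derivation:
Tracking allowed requests in the window:
  req#1 t=0ms: ALLOW
  req#2 t=2ms: ALLOW
  req#3 t=4ms: ALLOW
  req#4 t=6ms: DENY
  req#5 t=8ms: DENY
  req#6 t=10ms: DENY
  req#7 t=12ms: DENY
  req#8 t=14ms: ALLOW
  req#9 t=16ms: ALLOW
  req#10 t=19ms: ALLOW
  req#11 t=21ms: DENY
  req#12 t=23ms: DENY
  req#13 t=25ms: DENY
  req#14 t=27ms: DENY
  req#15 t=29ms: ALLOW
  req#16 t=31ms: ALLOW
  req#17 t=33ms: ALLOW
  req#18 t=35ms: DENY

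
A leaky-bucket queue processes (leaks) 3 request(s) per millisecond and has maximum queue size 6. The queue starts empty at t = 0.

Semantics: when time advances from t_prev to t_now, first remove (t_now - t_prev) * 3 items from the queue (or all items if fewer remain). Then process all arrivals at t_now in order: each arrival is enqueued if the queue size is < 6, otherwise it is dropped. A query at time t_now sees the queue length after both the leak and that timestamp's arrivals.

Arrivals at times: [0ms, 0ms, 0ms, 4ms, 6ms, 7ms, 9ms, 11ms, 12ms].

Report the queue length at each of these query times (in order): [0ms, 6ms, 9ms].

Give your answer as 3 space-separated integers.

Queue lengths at query times:
  query t=0ms: backlog = 3
  query t=6ms: backlog = 1
  query t=9ms: backlog = 1

Answer: 3 1 1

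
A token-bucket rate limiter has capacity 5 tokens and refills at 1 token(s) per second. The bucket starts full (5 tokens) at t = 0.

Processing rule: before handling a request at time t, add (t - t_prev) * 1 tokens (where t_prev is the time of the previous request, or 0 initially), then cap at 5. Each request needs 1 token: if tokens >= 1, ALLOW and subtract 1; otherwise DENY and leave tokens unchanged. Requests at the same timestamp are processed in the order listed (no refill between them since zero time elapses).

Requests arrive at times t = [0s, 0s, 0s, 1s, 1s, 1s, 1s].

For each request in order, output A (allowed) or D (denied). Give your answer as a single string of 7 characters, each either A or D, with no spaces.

Simulating step by step:
  req#1 t=0s: ALLOW
  req#2 t=0s: ALLOW
  req#3 t=0s: ALLOW
  req#4 t=1s: ALLOW
  req#5 t=1s: ALLOW
  req#6 t=1s: ALLOW
  req#7 t=1s: DENY

Answer: AAAAAAD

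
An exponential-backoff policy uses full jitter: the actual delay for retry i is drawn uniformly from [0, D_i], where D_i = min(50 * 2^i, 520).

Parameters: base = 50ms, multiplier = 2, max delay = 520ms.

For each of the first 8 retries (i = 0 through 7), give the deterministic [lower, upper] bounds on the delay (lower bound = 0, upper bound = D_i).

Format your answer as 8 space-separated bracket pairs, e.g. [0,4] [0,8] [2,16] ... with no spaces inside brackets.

Answer: [0,50] [0,100] [0,200] [0,400] [0,520] [0,520] [0,520] [0,520]

Derivation:
Computing bounds per retry:
  i=0: D_i=min(50*2^0,520)=50, bounds=[0,50]
  i=1: D_i=min(50*2^1,520)=100, bounds=[0,100]
  i=2: D_i=min(50*2^2,520)=200, bounds=[0,200]
  i=3: D_i=min(50*2^3,520)=400, bounds=[0,400]
  i=4: D_i=min(50*2^4,520)=520, bounds=[0,520]
  i=5: D_i=min(50*2^5,520)=520, bounds=[0,520]
  i=6: D_i=min(50*2^6,520)=520, bounds=[0,520]
  i=7: D_i=min(50*2^7,520)=520, bounds=[0,520]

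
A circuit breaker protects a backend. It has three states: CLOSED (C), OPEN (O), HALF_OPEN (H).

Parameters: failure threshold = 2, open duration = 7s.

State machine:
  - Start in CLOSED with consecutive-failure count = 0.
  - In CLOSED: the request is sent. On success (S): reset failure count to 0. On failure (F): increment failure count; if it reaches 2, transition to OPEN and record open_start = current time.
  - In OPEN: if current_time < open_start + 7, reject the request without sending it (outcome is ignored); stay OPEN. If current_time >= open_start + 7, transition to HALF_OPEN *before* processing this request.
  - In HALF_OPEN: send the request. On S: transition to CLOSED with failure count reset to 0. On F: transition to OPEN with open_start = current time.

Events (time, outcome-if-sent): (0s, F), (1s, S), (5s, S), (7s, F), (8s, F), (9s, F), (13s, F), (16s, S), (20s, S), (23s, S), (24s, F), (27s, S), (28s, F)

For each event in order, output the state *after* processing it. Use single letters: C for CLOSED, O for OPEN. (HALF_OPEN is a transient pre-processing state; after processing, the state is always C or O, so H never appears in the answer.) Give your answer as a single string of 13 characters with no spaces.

Answer: CCCCOOOCCCCCC

Derivation:
State after each event:
  event#1 t=0s outcome=F: state=CLOSED
  event#2 t=1s outcome=S: state=CLOSED
  event#3 t=5s outcome=S: state=CLOSED
  event#4 t=7s outcome=F: state=CLOSED
  event#5 t=8s outcome=F: state=OPEN
  event#6 t=9s outcome=F: state=OPEN
  event#7 t=13s outcome=F: state=OPEN
  event#8 t=16s outcome=S: state=CLOSED
  event#9 t=20s outcome=S: state=CLOSED
  event#10 t=23s outcome=S: state=CLOSED
  event#11 t=24s outcome=F: state=CLOSED
  event#12 t=27s outcome=S: state=CLOSED
  event#13 t=28s outcome=F: state=CLOSED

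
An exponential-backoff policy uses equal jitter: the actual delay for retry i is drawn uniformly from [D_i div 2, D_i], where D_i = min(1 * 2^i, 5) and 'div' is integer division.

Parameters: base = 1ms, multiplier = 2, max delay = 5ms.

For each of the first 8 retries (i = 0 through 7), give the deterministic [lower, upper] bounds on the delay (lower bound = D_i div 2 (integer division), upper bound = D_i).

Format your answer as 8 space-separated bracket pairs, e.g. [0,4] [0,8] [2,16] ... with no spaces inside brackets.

Answer: [0,1] [1,2] [2,4] [2,5] [2,5] [2,5] [2,5] [2,5]

Derivation:
Computing bounds per retry:
  i=0: D_i=min(1*2^0,5)=1, bounds=[0,1]
  i=1: D_i=min(1*2^1,5)=2, bounds=[1,2]
  i=2: D_i=min(1*2^2,5)=4, bounds=[2,4]
  i=3: D_i=min(1*2^3,5)=5, bounds=[2,5]
  i=4: D_i=min(1*2^4,5)=5, bounds=[2,5]
  i=5: D_i=min(1*2^5,5)=5, bounds=[2,5]
  i=6: D_i=min(1*2^6,5)=5, bounds=[2,5]
  i=7: D_i=min(1*2^7,5)=5, bounds=[2,5]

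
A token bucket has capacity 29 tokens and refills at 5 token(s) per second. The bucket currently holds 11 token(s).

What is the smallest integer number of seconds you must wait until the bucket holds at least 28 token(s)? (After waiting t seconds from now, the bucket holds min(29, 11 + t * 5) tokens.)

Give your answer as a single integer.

Need 11 + t * 5 >= 28, so t >= 17/5.
Smallest integer t = ceil(17/5) = 4.

Answer: 4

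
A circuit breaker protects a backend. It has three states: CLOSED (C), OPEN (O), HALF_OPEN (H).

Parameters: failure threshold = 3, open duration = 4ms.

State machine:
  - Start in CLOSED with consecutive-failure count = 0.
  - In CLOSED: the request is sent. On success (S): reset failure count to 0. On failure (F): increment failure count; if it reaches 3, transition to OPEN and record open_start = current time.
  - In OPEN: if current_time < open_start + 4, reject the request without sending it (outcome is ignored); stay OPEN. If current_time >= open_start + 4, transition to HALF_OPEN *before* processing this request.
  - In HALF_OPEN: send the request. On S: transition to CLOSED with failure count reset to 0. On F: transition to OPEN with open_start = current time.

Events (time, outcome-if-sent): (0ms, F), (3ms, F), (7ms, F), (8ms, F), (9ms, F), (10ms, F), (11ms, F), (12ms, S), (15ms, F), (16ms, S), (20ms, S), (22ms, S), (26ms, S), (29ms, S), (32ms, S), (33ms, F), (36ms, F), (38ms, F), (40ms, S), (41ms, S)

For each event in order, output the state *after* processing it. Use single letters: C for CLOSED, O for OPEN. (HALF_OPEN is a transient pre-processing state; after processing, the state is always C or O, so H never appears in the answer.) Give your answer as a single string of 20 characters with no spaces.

Answer: CCOOOOOOOOCCCCCCCOOO

Derivation:
State after each event:
  event#1 t=0ms outcome=F: state=CLOSED
  event#2 t=3ms outcome=F: state=CLOSED
  event#3 t=7ms outcome=F: state=OPEN
  event#4 t=8ms outcome=F: state=OPEN
  event#5 t=9ms outcome=F: state=OPEN
  event#6 t=10ms outcome=F: state=OPEN
  event#7 t=11ms outcome=F: state=OPEN
  event#8 t=12ms outcome=S: state=OPEN
  event#9 t=15ms outcome=F: state=OPEN
  event#10 t=16ms outcome=S: state=OPEN
  event#11 t=20ms outcome=S: state=CLOSED
  event#12 t=22ms outcome=S: state=CLOSED
  event#13 t=26ms outcome=S: state=CLOSED
  event#14 t=29ms outcome=S: state=CLOSED
  event#15 t=32ms outcome=S: state=CLOSED
  event#16 t=33ms outcome=F: state=CLOSED
  event#17 t=36ms outcome=F: state=CLOSED
  event#18 t=38ms outcome=F: state=OPEN
  event#19 t=40ms outcome=S: state=OPEN
  event#20 t=41ms outcome=S: state=OPEN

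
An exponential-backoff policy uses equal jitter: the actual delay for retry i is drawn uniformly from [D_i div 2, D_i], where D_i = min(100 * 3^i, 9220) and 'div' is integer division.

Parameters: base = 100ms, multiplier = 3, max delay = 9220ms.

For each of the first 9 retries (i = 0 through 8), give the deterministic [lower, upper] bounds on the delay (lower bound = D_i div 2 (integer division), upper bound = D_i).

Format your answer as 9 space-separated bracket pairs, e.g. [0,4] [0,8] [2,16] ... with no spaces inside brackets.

Answer: [50,100] [150,300] [450,900] [1350,2700] [4050,8100] [4610,9220] [4610,9220] [4610,9220] [4610,9220]

Derivation:
Computing bounds per retry:
  i=0: D_i=min(100*3^0,9220)=100, bounds=[50,100]
  i=1: D_i=min(100*3^1,9220)=300, bounds=[150,300]
  i=2: D_i=min(100*3^2,9220)=900, bounds=[450,900]
  i=3: D_i=min(100*3^3,9220)=2700, bounds=[1350,2700]
  i=4: D_i=min(100*3^4,9220)=8100, bounds=[4050,8100]
  i=5: D_i=min(100*3^5,9220)=9220, bounds=[4610,9220]
  i=6: D_i=min(100*3^6,9220)=9220, bounds=[4610,9220]
  i=7: D_i=min(100*3^7,9220)=9220, bounds=[4610,9220]
  i=8: D_i=min(100*3^8,9220)=9220, bounds=[4610,9220]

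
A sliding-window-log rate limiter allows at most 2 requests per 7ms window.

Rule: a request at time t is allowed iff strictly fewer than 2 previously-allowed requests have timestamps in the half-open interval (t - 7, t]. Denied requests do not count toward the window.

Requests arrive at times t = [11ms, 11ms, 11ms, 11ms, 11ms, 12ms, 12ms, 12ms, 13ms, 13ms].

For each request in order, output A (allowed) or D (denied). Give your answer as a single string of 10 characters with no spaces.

Tracking allowed requests in the window:
  req#1 t=11ms: ALLOW
  req#2 t=11ms: ALLOW
  req#3 t=11ms: DENY
  req#4 t=11ms: DENY
  req#5 t=11ms: DENY
  req#6 t=12ms: DENY
  req#7 t=12ms: DENY
  req#8 t=12ms: DENY
  req#9 t=13ms: DENY
  req#10 t=13ms: DENY

Answer: AADDDDDDDD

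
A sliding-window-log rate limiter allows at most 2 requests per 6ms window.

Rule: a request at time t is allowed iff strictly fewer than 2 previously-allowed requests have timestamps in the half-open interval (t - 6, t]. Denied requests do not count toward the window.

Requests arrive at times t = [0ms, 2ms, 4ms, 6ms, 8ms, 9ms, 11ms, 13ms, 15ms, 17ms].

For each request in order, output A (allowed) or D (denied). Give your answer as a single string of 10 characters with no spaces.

Answer: AADAADDAAD

Derivation:
Tracking allowed requests in the window:
  req#1 t=0ms: ALLOW
  req#2 t=2ms: ALLOW
  req#3 t=4ms: DENY
  req#4 t=6ms: ALLOW
  req#5 t=8ms: ALLOW
  req#6 t=9ms: DENY
  req#7 t=11ms: DENY
  req#8 t=13ms: ALLOW
  req#9 t=15ms: ALLOW
  req#10 t=17ms: DENY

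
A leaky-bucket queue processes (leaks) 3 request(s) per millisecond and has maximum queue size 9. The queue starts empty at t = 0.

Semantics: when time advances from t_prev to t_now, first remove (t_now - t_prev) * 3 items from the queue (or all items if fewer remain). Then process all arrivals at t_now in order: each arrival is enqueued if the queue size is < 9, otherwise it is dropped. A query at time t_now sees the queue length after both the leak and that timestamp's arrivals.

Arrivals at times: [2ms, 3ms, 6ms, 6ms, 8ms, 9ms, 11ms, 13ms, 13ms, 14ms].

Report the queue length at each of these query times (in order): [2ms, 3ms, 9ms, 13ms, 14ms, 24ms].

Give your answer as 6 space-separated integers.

Queue lengths at query times:
  query t=2ms: backlog = 1
  query t=3ms: backlog = 1
  query t=9ms: backlog = 1
  query t=13ms: backlog = 2
  query t=14ms: backlog = 1
  query t=24ms: backlog = 0

Answer: 1 1 1 2 1 0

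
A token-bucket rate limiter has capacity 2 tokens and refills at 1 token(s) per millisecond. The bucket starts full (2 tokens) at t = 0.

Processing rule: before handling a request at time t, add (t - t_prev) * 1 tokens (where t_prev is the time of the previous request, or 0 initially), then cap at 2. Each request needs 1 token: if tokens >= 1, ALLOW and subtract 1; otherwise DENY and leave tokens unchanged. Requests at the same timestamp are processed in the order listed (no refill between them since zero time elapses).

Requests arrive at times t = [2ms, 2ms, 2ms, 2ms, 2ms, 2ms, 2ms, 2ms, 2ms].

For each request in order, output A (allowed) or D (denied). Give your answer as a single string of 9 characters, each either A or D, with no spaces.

Simulating step by step:
  req#1 t=2ms: ALLOW
  req#2 t=2ms: ALLOW
  req#3 t=2ms: DENY
  req#4 t=2ms: DENY
  req#5 t=2ms: DENY
  req#6 t=2ms: DENY
  req#7 t=2ms: DENY
  req#8 t=2ms: DENY
  req#9 t=2ms: DENY

Answer: AADDDDDDD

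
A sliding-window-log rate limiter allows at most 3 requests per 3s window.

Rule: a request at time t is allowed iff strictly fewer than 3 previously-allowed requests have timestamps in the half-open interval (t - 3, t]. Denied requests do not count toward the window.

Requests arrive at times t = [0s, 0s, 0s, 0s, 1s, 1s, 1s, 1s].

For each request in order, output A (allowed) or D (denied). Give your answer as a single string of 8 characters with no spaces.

Answer: AAADDDDD

Derivation:
Tracking allowed requests in the window:
  req#1 t=0s: ALLOW
  req#2 t=0s: ALLOW
  req#3 t=0s: ALLOW
  req#4 t=0s: DENY
  req#5 t=1s: DENY
  req#6 t=1s: DENY
  req#7 t=1s: DENY
  req#8 t=1s: DENY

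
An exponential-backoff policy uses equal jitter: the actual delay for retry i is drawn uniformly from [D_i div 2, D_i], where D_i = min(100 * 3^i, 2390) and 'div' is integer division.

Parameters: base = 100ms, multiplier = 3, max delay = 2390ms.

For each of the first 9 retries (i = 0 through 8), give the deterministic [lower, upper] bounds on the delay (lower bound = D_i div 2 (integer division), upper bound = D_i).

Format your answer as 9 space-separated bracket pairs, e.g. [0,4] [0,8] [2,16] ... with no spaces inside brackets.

Computing bounds per retry:
  i=0: D_i=min(100*3^0,2390)=100, bounds=[50,100]
  i=1: D_i=min(100*3^1,2390)=300, bounds=[150,300]
  i=2: D_i=min(100*3^2,2390)=900, bounds=[450,900]
  i=3: D_i=min(100*3^3,2390)=2390, bounds=[1195,2390]
  i=4: D_i=min(100*3^4,2390)=2390, bounds=[1195,2390]
  i=5: D_i=min(100*3^5,2390)=2390, bounds=[1195,2390]
  i=6: D_i=min(100*3^6,2390)=2390, bounds=[1195,2390]
  i=7: D_i=min(100*3^7,2390)=2390, bounds=[1195,2390]
  i=8: D_i=min(100*3^8,2390)=2390, bounds=[1195,2390]

Answer: [50,100] [150,300] [450,900] [1195,2390] [1195,2390] [1195,2390] [1195,2390] [1195,2390] [1195,2390]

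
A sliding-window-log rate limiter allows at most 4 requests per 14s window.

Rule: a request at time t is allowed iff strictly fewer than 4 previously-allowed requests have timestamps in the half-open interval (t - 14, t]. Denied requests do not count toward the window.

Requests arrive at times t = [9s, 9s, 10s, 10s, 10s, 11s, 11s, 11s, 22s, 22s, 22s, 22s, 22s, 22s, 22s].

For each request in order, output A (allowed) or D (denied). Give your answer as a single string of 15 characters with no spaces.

Answer: AAAADDDDDDDDDDD

Derivation:
Tracking allowed requests in the window:
  req#1 t=9s: ALLOW
  req#2 t=9s: ALLOW
  req#3 t=10s: ALLOW
  req#4 t=10s: ALLOW
  req#5 t=10s: DENY
  req#6 t=11s: DENY
  req#7 t=11s: DENY
  req#8 t=11s: DENY
  req#9 t=22s: DENY
  req#10 t=22s: DENY
  req#11 t=22s: DENY
  req#12 t=22s: DENY
  req#13 t=22s: DENY
  req#14 t=22s: DENY
  req#15 t=22s: DENY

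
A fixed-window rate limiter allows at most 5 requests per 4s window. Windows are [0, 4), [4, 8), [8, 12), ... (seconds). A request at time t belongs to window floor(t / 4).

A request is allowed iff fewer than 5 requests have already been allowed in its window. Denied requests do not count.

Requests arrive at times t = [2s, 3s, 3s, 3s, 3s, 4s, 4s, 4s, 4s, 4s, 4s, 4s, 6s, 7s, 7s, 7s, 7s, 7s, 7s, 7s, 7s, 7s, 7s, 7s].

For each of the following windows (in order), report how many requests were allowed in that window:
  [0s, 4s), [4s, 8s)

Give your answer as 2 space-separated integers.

Processing requests:
  req#1 t=2s (window 0): ALLOW
  req#2 t=3s (window 0): ALLOW
  req#3 t=3s (window 0): ALLOW
  req#4 t=3s (window 0): ALLOW
  req#5 t=3s (window 0): ALLOW
  req#6 t=4s (window 1): ALLOW
  req#7 t=4s (window 1): ALLOW
  req#8 t=4s (window 1): ALLOW
  req#9 t=4s (window 1): ALLOW
  req#10 t=4s (window 1): ALLOW
  req#11 t=4s (window 1): DENY
  req#12 t=4s (window 1): DENY
  req#13 t=6s (window 1): DENY
  req#14 t=7s (window 1): DENY
  req#15 t=7s (window 1): DENY
  req#16 t=7s (window 1): DENY
  req#17 t=7s (window 1): DENY
  req#18 t=7s (window 1): DENY
  req#19 t=7s (window 1): DENY
  req#20 t=7s (window 1): DENY
  req#21 t=7s (window 1): DENY
  req#22 t=7s (window 1): DENY
  req#23 t=7s (window 1): DENY
  req#24 t=7s (window 1): DENY

Allowed counts by window: 5 5

Answer: 5 5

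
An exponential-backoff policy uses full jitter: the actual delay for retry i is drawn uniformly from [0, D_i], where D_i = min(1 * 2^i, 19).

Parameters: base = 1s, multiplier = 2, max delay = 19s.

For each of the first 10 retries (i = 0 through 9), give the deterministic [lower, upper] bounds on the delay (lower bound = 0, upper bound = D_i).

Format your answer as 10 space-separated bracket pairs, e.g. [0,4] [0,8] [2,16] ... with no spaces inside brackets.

Answer: [0,1] [0,2] [0,4] [0,8] [0,16] [0,19] [0,19] [0,19] [0,19] [0,19]

Derivation:
Computing bounds per retry:
  i=0: D_i=min(1*2^0,19)=1, bounds=[0,1]
  i=1: D_i=min(1*2^1,19)=2, bounds=[0,2]
  i=2: D_i=min(1*2^2,19)=4, bounds=[0,4]
  i=3: D_i=min(1*2^3,19)=8, bounds=[0,8]
  i=4: D_i=min(1*2^4,19)=16, bounds=[0,16]
  i=5: D_i=min(1*2^5,19)=19, bounds=[0,19]
  i=6: D_i=min(1*2^6,19)=19, bounds=[0,19]
  i=7: D_i=min(1*2^7,19)=19, bounds=[0,19]
  i=8: D_i=min(1*2^8,19)=19, bounds=[0,19]
  i=9: D_i=min(1*2^9,19)=19, bounds=[0,19]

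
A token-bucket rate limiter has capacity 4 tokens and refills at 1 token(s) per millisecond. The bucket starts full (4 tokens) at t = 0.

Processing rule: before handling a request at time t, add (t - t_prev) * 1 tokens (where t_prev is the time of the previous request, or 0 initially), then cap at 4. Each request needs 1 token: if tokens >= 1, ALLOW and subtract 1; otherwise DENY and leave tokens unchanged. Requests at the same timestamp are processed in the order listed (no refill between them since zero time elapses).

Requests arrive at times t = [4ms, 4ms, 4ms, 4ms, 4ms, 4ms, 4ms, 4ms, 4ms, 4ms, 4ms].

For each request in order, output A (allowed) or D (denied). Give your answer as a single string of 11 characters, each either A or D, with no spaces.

Answer: AAAADDDDDDD

Derivation:
Simulating step by step:
  req#1 t=4ms: ALLOW
  req#2 t=4ms: ALLOW
  req#3 t=4ms: ALLOW
  req#4 t=4ms: ALLOW
  req#5 t=4ms: DENY
  req#6 t=4ms: DENY
  req#7 t=4ms: DENY
  req#8 t=4ms: DENY
  req#9 t=4ms: DENY
  req#10 t=4ms: DENY
  req#11 t=4ms: DENY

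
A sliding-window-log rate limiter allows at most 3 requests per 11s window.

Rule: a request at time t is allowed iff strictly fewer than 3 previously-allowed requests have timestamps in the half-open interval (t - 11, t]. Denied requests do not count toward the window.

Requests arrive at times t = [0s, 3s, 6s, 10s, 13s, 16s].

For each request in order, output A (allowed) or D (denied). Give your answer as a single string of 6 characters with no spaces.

Answer: AAADAA

Derivation:
Tracking allowed requests in the window:
  req#1 t=0s: ALLOW
  req#2 t=3s: ALLOW
  req#3 t=6s: ALLOW
  req#4 t=10s: DENY
  req#5 t=13s: ALLOW
  req#6 t=16s: ALLOW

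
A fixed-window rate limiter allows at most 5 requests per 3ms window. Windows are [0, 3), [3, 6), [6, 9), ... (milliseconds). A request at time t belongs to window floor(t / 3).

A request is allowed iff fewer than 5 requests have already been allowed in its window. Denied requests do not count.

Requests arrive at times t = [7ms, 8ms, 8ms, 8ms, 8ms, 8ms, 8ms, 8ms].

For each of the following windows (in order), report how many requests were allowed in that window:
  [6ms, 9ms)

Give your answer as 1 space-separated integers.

Processing requests:
  req#1 t=7ms (window 2): ALLOW
  req#2 t=8ms (window 2): ALLOW
  req#3 t=8ms (window 2): ALLOW
  req#4 t=8ms (window 2): ALLOW
  req#5 t=8ms (window 2): ALLOW
  req#6 t=8ms (window 2): DENY
  req#7 t=8ms (window 2): DENY
  req#8 t=8ms (window 2): DENY

Allowed counts by window: 5

Answer: 5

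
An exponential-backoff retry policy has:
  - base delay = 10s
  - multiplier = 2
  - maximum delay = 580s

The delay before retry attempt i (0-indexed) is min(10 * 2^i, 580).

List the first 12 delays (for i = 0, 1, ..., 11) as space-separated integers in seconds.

Answer: 10 20 40 80 160 320 580 580 580 580 580 580

Derivation:
Computing each delay:
  i=0: min(10*2^0, 580) = 10
  i=1: min(10*2^1, 580) = 20
  i=2: min(10*2^2, 580) = 40
  i=3: min(10*2^3, 580) = 80
  i=4: min(10*2^4, 580) = 160
  i=5: min(10*2^5, 580) = 320
  i=6: min(10*2^6, 580) = 580
  i=7: min(10*2^7, 580) = 580
  i=8: min(10*2^8, 580) = 580
  i=9: min(10*2^9, 580) = 580
  i=10: min(10*2^10, 580) = 580
  i=11: min(10*2^11, 580) = 580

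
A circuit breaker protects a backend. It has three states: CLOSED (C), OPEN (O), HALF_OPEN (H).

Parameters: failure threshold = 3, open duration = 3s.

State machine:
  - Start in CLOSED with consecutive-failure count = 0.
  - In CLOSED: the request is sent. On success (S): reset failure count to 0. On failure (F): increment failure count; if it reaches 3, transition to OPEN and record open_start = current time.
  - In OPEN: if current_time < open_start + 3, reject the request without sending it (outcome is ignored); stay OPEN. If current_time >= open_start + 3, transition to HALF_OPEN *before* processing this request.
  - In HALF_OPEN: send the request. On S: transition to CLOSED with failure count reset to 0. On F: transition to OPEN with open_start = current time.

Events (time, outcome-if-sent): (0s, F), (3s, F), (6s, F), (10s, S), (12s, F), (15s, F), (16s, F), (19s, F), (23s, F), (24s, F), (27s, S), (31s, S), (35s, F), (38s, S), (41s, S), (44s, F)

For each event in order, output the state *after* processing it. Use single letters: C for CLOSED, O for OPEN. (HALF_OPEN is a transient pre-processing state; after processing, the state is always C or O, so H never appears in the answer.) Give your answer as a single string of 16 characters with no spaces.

Answer: CCOCCCOOOOCCCCCC

Derivation:
State after each event:
  event#1 t=0s outcome=F: state=CLOSED
  event#2 t=3s outcome=F: state=CLOSED
  event#3 t=6s outcome=F: state=OPEN
  event#4 t=10s outcome=S: state=CLOSED
  event#5 t=12s outcome=F: state=CLOSED
  event#6 t=15s outcome=F: state=CLOSED
  event#7 t=16s outcome=F: state=OPEN
  event#8 t=19s outcome=F: state=OPEN
  event#9 t=23s outcome=F: state=OPEN
  event#10 t=24s outcome=F: state=OPEN
  event#11 t=27s outcome=S: state=CLOSED
  event#12 t=31s outcome=S: state=CLOSED
  event#13 t=35s outcome=F: state=CLOSED
  event#14 t=38s outcome=S: state=CLOSED
  event#15 t=41s outcome=S: state=CLOSED
  event#16 t=44s outcome=F: state=CLOSED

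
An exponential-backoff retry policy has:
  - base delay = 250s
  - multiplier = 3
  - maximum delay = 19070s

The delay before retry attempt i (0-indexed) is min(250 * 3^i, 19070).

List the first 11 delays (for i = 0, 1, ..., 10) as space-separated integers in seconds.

Answer: 250 750 2250 6750 19070 19070 19070 19070 19070 19070 19070

Derivation:
Computing each delay:
  i=0: min(250*3^0, 19070) = 250
  i=1: min(250*3^1, 19070) = 750
  i=2: min(250*3^2, 19070) = 2250
  i=3: min(250*3^3, 19070) = 6750
  i=4: min(250*3^4, 19070) = 19070
  i=5: min(250*3^5, 19070) = 19070
  i=6: min(250*3^6, 19070) = 19070
  i=7: min(250*3^7, 19070) = 19070
  i=8: min(250*3^8, 19070) = 19070
  i=9: min(250*3^9, 19070) = 19070
  i=10: min(250*3^10, 19070) = 19070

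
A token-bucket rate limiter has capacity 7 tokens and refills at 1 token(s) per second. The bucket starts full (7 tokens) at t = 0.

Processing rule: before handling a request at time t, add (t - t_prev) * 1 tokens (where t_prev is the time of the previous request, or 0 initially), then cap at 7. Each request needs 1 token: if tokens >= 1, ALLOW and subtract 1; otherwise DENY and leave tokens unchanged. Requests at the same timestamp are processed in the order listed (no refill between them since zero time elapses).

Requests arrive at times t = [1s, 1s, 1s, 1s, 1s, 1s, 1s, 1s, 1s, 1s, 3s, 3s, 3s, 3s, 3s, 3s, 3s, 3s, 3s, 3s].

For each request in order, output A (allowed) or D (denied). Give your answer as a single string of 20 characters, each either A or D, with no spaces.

Simulating step by step:
  req#1 t=1s: ALLOW
  req#2 t=1s: ALLOW
  req#3 t=1s: ALLOW
  req#4 t=1s: ALLOW
  req#5 t=1s: ALLOW
  req#6 t=1s: ALLOW
  req#7 t=1s: ALLOW
  req#8 t=1s: DENY
  req#9 t=1s: DENY
  req#10 t=1s: DENY
  req#11 t=3s: ALLOW
  req#12 t=3s: ALLOW
  req#13 t=3s: DENY
  req#14 t=3s: DENY
  req#15 t=3s: DENY
  req#16 t=3s: DENY
  req#17 t=3s: DENY
  req#18 t=3s: DENY
  req#19 t=3s: DENY
  req#20 t=3s: DENY

Answer: AAAAAAADDDAADDDDDDDD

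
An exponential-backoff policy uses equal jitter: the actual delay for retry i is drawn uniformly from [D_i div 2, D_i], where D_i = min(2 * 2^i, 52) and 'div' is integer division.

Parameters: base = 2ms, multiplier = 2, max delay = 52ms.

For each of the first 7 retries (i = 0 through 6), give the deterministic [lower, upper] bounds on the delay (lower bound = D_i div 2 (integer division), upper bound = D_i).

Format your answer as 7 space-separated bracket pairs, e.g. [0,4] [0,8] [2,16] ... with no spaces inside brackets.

Computing bounds per retry:
  i=0: D_i=min(2*2^0,52)=2, bounds=[1,2]
  i=1: D_i=min(2*2^1,52)=4, bounds=[2,4]
  i=2: D_i=min(2*2^2,52)=8, bounds=[4,8]
  i=3: D_i=min(2*2^3,52)=16, bounds=[8,16]
  i=4: D_i=min(2*2^4,52)=32, bounds=[16,32]
  i=5: D_i=min(2*2^5,52)=52, bounds=[26,52]
  i=6: D_i=min(2*2^6,52)=52, bounds=[26,52]

Answer: [1,2] [2,4] [4,8] [8,16] [16,32] [26,52] [26,52]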